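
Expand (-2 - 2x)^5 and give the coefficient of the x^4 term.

The general term is C(5,j)·(-2)^j·(-2x)^(5-j); the x^4 term has j = 1.
C(5,1) = 5.
Coefficient = C(5,1) · (-2)^1 · (-2)^4 = 5 · (-2) · 16 = -160.

-160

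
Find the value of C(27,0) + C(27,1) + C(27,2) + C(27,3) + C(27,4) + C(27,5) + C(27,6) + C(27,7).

1 + 27 + 351 + 2925 + 17550 + 80730 + 296010 + 888030 = 1285624.

1285624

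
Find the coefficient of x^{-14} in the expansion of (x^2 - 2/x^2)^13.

General term: C(13,j)·(x^2)^j·(-2/x^2)^(13-j), with x-exponent 2j − 2(13−j) = 4j − 26.
Set 4j − 26 = -14: j = 3.
C(13,3) = 286; 1^3 = 1; (-2)^10 = 1024.
Coefficient = 286 · 1 · 1024 = 292864.

292864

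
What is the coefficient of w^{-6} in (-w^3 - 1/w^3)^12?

General term: C(12,j)·(-w^3)^j·(-1/w^3)^(12-j), with w-exponent 3j − 3(12−j) = 6j − 36.
Set 6j − 36 = -6: j = 5.
C(12,5) = 792; (-1)^5 = -1; (-1)^7 = -1.
Coefficient = 792 · (-1) · (-1) = 792.

792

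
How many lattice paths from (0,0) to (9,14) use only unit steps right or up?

Each path is a sequence of 23 steps with 9 rights: C(23,9) = 817190.

817190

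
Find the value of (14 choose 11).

C(14,11) = C(14,3) by symmetry.
C(14,3) = (14·13·12) / 3! = 2184 / 6 = 364.

364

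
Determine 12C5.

792

C(12,5) = (12·11·10·9·8) / 5! = 95040 / 120 = 792.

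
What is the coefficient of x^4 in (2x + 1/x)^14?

1025024

General term: C(14,j)·(2x)^j·(1/x)^(14-j), with x-exponent 1j − 1(14−j) = 2j − 14.
Set 2j − 14 = 4: j = 9.
C(14,9) = 2002; 2^9 = 512; 1^5 = 1.
Coefficient = 2002 · 512 · 1 = 1025024.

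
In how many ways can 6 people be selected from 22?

74613

This is C(22,6) = 74613.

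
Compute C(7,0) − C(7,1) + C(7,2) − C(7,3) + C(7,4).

15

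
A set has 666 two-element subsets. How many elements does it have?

n(n−1)/2 = 666 ⇒ n(n−1) = 1332. Since 37·36 = 1332, n = 37.

37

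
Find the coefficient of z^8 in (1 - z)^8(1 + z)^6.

-5

Coefficient of z^8 = Σ_{j} C(8,j)·(-1)^j·C(6,8-j)·1^(8-j) for j from 2 to 8.
= 28 + (-336) + 1050 + (-1120) + 420 + (-48) + 1 = -5.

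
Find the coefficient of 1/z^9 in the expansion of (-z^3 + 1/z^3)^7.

21

General term: C(7,j)·(-z^3)^j·(1/z^3)^(7-j), with z-exponent 3j − 3(7−j) = 6j − 21.
Set 6j − 21 = -9: j = 2.
C(7,2) = 21; (-1)^2 = 1; 1^5 = 1.
Coefficient = 21 · 1 · 1 = 21.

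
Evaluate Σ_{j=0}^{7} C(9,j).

502

1 + 9 + 36 + 84 + 126 + 126 + 84 + 36 = 502.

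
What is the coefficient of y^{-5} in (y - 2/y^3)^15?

General term: C(15,j)·(y)^j·(-2/y^3)^(15-j), with y-exponent 1j − 3(15−j) = 4j − 45.
Set 4j − 45 = -5: j = 10.
C(15,10) = 3003; 1^10 = 1; (-2)^5 = -32.
Coefficient = 3003 · 1 · (-32) = -96096.

-96096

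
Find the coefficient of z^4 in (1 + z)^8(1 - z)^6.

9

Coefficient of z^4 = Σ_{j} C(8,j)·1^j·C(6,4-j)·(-1)^(4-j) for j from 0 to 4.
= 15 + (-160) + 420 + (-336) + 70 = 9.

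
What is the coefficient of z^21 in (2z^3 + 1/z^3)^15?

General term: C(15,j)·(2z^3)^j·(1/z^3)^(15-j), with z-exponent 3j − 3(15−j) = 6j − 45.
Set 6j − 45 = 21: j = 11.
C(15,11) = 1365; 2^11 = 2048; 1^4 = 1.
Coefficient = 1365 · 2048 · 1 = 2795520.

2795520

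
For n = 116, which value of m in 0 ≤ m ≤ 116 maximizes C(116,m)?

58

C(116,m) is maximized at m = 116/2 = 58.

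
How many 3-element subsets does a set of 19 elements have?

C(19,3) = (19·18·17) / 3! = 5814 / 6 = 969.

969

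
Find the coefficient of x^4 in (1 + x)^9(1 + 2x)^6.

4974

Coefficient of x^4 = Σ_{j} C(9,j)·1^j·C(6,4-j)·2^(4-j) for j from 0 to 4.
= 240 + 1440 + 2160 + 1008 + 126 = 4974.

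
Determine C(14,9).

C(14,9) = C(14,5) by symmetry.
C(14,5) = (14·13·12·11·10) / 5! = 240240 / 120 = 2002.

2002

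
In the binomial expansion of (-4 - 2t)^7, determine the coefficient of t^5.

-10752

The general term is C(7,j)·(-4)^j·(-2t)^(7-j); the t^5 term has j = 2.
C(7,2) = 21.
Coefficient = C(7,2) · (-4)^2 · (-2)^5 = 21 · 16 · (-32) = -10752.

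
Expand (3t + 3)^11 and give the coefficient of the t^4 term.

The general term is C(11,j)·(3t)^j·(3)^(11-j); the t^4 term has j = 4.
C(11,4) = 330.
Coefficient = C(11,4) · 3^4 · 3^7 = 330 · 81 · 2187 = 58458510.

58458510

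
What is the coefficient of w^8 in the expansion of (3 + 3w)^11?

The general term is C(11,j)·(3)^j·(3w)^(11-j); the w^8 term has j = 3.
C(11,3) = 165.
Coefficient = C(11,3) · 3^3 · 3^8 = 165 · 27 · 6561 = 29229255.

29229255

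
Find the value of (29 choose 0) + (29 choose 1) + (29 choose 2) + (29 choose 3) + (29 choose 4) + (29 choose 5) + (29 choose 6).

1 + 29 + 406 + 3654 + 23751 + 118755 + 475020 = 621616.

621616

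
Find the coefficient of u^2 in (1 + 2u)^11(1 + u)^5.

Coefficient of u^2 = Σ_{j} C(11,j)·2^j·C(5,2-j)·1^(2-j) for j from 0 to 2.
= 10 + 110 + 220 = 340.

340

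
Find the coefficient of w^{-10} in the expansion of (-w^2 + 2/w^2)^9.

4608

General term: C(9,j)·(-w^2)^j·(2/w^2)^(9-j), with w-exponent 2j − 2(9−j) = 4j − 18.
Set 4j − 18 = -10: j = 2.
C(9,2) = 36; (-1)^2 = 1; 2^7 = 128.
Coefficient = 36 · 1 · 128 = 4608.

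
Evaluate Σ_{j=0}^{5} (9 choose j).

382

1 + 9 + 36 + 84 + 126 + 126 = 382.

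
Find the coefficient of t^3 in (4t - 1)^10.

-7680

The general term is C(10,j)·(4t)^j·(-1)^(10-j); the t^3 term has j = 3.
C(10,3) = 120.
Coefficient = C(10,3) · 4^3 · (-1)^7 = 120 · 64 · (-1) = -7680.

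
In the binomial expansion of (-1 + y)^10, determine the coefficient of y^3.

The general term is C(10,j)·(-1)^j·(y)^(10-j); the y^3 term has j = 7.
C(10,7) = 120.
Coefficient = C(10,7) · (-1)^7 = 120 · (-1) = -120.

-120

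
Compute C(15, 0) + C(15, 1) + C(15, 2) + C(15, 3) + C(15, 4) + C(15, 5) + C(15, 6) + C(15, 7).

16384

1 + 15 + 105 + 455 + 1365 + 3003 + 5005 + 6435 = 16384.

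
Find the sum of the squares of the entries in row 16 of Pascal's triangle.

Σ C(16,i)² is the coefficient of x^16 in (1+x)^16(1+x)^16 = (1+x)^32, i.e. C(32,16) = 601080390.

601080390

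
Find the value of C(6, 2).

15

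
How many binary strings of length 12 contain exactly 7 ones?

Choose the 7 positions: C(12,7) = 792.

792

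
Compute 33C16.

1166803110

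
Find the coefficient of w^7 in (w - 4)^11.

84480

The general term is C(11,j)·(w)^j·(-4)^(11-j); the w^7 term has j = 7.
C(11,7) = 330.
Coefficient = C(11,7) · (-4)^4 = 330 · 256 = 84480.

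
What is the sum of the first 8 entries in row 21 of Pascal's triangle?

198440

1 + 21 + 210 + 1330 + 5985 + 20349 + 54264 + 116280 = 198440.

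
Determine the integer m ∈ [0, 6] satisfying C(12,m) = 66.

C(12,m) increases on 0 ≤ m ≤ 6. C(12,1) = 12 and C(12,2) = 66, so m = 2.

2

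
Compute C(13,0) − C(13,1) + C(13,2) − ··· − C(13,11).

The partial alternating sum Σ_{k=0}^{11} (−1)^k C(13,k) = (−1)^11 C(12,11) = -12.

-12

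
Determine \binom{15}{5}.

3003

C(15,5) = (15·14·13·12·11) / 5! = 360360 / 120 = 3003.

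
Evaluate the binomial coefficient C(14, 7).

3432

C(14,7) = (14·13·12·11·10·9·8) / 7! = 17297280 / 5040 = 3432.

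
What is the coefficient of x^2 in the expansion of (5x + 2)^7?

The general term is C(7,j)·(5x)^j·(2)^(7-j); the x^2 term has j = 2.
C(7,2) = 21.
Coefficient = C(7,2) · 5^2 · 2^5 = 21 · 25 · 32 = 16800.

16800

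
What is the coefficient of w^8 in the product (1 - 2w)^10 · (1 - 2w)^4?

Coefficient of w^8 = Σ_{j} C(10,j)·(-2)^j·C(4,8-j)·(-2)^(8-j) for j from 4 to 8.
= 53760 + 258048 + 322560 + 122880 + 11520 = 768768.

768768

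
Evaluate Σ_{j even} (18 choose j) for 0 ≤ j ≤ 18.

Even-j terms of row 18 sum to 2^17 = 131072.

131072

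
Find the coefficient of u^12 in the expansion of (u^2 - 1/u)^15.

5005

General term: C(15,j)·(u^2)^j·(-1/u)^(15-j), with u-exponent 2j − 1(15−j) = 3j − 15.
Set 3j − 15 = 12: j = 9.
C(15,9) = 5005; 1^9 = 1; (-1)^6 = 1.
Coefficient = 5005 · 1 · 1 = 5005.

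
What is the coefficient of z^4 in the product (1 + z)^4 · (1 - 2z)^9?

Coefficient of z^4 = Σ_{j} C(4,j)·1^j·C(9,4-j)·(-2)^(4-j) for j from 0 to 4.
= 2016 + (-2688) + 864 + (-72) + 1 = 121.

121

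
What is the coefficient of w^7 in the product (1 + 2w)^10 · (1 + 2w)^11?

14883840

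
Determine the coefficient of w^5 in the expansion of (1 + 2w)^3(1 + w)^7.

819

Coefficient of w^5 = Σ_{j} C(3,j)·2^j·C(7,5-j)·1^(5-j) for j from 0 to 3.
= 21 + 210 + 420 + 168 = 819.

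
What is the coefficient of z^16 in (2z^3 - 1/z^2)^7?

General term: C(7,j)·(2z^3)^j·(-1/z^2)^(7-j), with z-exponent 3j − 2(7−j) = 5j − 14.
Set 5j − 14 = 16: j = 6.
C(7,6) = 7; 2^6 = 64; (-1)^1 = -1.
Coefficient = 7 · 64 · (-1) = -448.

-448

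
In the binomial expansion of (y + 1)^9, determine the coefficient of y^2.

The general term is C(9,j)·(y)^j·(1)^(9-j); the y^2 term has j = 2.
C(9,2) = 36.
Coefficient = C(9,2) = 36.

36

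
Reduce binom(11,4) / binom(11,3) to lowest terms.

2

C(n,k+1)/C(n,k) = (n−k)/(k+1) = (11−3)/(3+1) = 8/4 = 2.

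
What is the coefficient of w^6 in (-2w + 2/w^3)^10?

General term: C(10,j)·(-2w)^j·(2/w^3)^(10-j), with w-exponent 1j − 3(10−j) = 4j − 30.
Set 4j − 30 = 6: j = 9.
C(10,9) = 10; (-2)^9 = -512; 2^1 = 2.
Coefficient = 10 · (-512) · 2 = -10240.

-10240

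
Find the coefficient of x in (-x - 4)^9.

-589824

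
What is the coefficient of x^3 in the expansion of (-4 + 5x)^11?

1351680000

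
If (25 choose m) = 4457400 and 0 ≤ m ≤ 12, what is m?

11

C(25,m) increases on 0 ≤ m ≤ 12. C(25,10) = 3268760 and C(25,11) = 4457400, so m = 11.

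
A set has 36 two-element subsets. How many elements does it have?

n(n−1)/2 = 36 ⇒ n(n−1) = 72. Since 9·8 = 72, n = 9.

9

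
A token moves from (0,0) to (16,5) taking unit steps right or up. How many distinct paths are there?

20349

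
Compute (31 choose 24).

2629575

C(31,24) = C(31,7) by symmetry.
C(31,7) = (31·30·29·28·27·26·25) / 7! = 13253058000 / 5040 = 2629575.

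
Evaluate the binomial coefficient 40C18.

113380261800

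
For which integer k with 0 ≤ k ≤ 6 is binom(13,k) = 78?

2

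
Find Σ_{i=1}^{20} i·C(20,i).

Differentiating (1+x)^20 and setting x=1: Σ i·C(20,i) = 20·2^19 = 10485760.

10485760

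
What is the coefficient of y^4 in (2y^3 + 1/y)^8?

General term: C(8,j)·(2y^3)^j·(1/y)^(8-j), with y-exponent 3j − 1(8−j) = 4j − 8.
Set 4j − 8 = 4: j = 3.
C(8,3) = 56; 2^3 = 8; 1^5 = 1.
Coefficient = 56 · 8 · 1 = 448.

448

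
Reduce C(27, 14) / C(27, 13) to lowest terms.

C(n,k+1)/C(n,k) = (n−k)/(k+1) = (27−13)/(13+1) = 14/14 = 1.

1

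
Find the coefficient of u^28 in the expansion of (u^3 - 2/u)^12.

264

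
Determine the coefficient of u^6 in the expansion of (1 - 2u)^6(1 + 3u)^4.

Coefficient of u^6 = Σ_{j} C(6,j)·(-2)^j·C(4,6-j)·3^(6-j) for j from 2 to 6.
= 4860 + (-17280) + 12960 + (-2304) + 64 = -1700.

-1700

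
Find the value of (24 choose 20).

10626

C(24,20) = C(24,4) by symmetry.
C(24,4) = (24·23·22·21) / 4! = 255024 / 24 = 10626.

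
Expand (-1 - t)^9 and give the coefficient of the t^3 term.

The general term is C(9,j)·(-1)^j·(-t)^(9-j); the t^3 term has j = 6.
C(9,6) = 84.
Coefficient = C(9,6) · (-1)^3 = 84 · (-1) = -84.

-84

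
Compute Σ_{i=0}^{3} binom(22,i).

1794

1 + 22 + 231 + 1540 = 1794.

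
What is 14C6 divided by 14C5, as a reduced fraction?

3/2

C(n,k+1)/C(n,k) = (n−k)/(k+1) = (14−5)/(5+1) = 9/6 = 3/2.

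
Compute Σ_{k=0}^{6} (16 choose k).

1 + 16 + 120 + 560 + 1820 + 4368 + 8008 = 14893.

14893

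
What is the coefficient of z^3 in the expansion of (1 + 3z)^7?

945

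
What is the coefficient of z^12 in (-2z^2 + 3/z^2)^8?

-3072

General term: C(8,j)·(-2z^2)^j·(3/z^2)^(8-j), with z-exponent 2j − 2(8−j) = 4j − 16.
Set 4j − 16 = 12: j = 7.
C(8,7) = 8; (-2)^7 = -128; 3^1 = 3.
Coefficient = 8 · (-128) · 3 = -3072.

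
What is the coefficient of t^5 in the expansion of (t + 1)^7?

21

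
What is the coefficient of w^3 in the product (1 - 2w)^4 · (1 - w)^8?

-504

Coefficient of w^3 = Σ_{j} C(4,j)·(-2)^j·C(8,3-j)·(-1)^(3-j) for j from 0 to 3.
= (-56) + (-224) + (-192) + (-32) = -504.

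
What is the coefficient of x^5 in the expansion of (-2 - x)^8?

The general term is C(8,j)·(-2)^j·(-x)^(8-j); the x^5 term has j = 3.
C(8,3) = 56.
Coefficient = C(8,3) · (-2)^3 · (-1)^5 = 56 · (-8) · (-1) = 448.

448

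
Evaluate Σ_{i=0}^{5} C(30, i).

1 + 30 + 435 + 4060 + 27405 + 142506 = 174437.

174437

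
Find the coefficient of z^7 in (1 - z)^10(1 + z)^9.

Coefficient of z^7 = Σ_{j} C(10,j)·(-1)^j·C(9,7-j)·1^(7-j) for j from 0 to 7.
= 36 + (-840) + 5670 + (-15120) + 17640 + (-9072) + 1890 + (-120) = 84.

84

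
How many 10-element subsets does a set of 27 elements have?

C(27,10) = (27·26·25·24·23·22·21·20·19·18) / 10! = 30613591008000 / 3628800 = 8436285.

8436285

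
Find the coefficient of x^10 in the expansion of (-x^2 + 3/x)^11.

-26730

General term: C(11,j)·(-x^2)^j·(3/x)^(11-j), with x-exponent 2j − 1(11−j) = 3j − 11.
Set 3j − 11 = 10: j = 7.
C(11,7) = 330; (-1)^7 = -1; 3^4 = 81.
Coefficient = 330 · (-1) · 81 = -26730.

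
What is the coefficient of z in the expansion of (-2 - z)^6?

192

The general term is C(6,j)·(-2)^j·(-z)^(6-j); the z^1 term has j = 5.
C(6,5) = 6.
Coefficient = C(6,5) · (-2)^5 · (-1)^1 = 6 · (-32) · (-1) = 192.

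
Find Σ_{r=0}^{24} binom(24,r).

16777216

Setting x = 1 in (1+x)^24 gives Σ C(24,r) = 2^24 = 16777216.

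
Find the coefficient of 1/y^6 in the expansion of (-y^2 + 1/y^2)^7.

General term: C(7,j)·(-y^2)^j·(1/y^2)^(7-j), with y-exponent 2j − 2(7−j) = 4j − 14.
Set 4j − 14 = -6: j = 2.
C(7,2) = 21; (-1)^2 = 1; 1^5 = 1.
Coefficient = 21 · 1 · 1 = 21.

21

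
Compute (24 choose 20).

C(24,20) = C(24,4) by symmetry.
C(24,4) = (24·23·22·21) / 4! = 255024 / 24 = 10626.

10626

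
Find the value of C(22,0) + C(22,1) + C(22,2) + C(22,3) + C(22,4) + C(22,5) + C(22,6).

110056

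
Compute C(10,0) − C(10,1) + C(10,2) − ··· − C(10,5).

The partial alternating sum Σ_{k=0}^{5} (−1)^k C(10,k) = (−1)^5 C(9,5) = -126.

-126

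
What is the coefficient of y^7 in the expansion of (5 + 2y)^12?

The general term is C(12,j)·(5)^j·(2y)^(12-j); the y^7 term has j = 5.
C(12,5) = 792.
Coefficient = C(12,5) · 5^5 · 2^7 = 792 · 3125 · 128 = 316800000.

316800000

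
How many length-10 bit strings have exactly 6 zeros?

210

Choose the 6 positions: C(10,6) = 210.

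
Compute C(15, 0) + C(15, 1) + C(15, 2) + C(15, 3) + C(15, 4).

1941

1 + 15 + 105 + 455 + 1365 = 1941.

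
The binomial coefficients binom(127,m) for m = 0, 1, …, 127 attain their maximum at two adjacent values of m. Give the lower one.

63

For odd n = 127, C(127,m) peaks at m = (n−1)/2 and (n+1)/2; the lower is 63.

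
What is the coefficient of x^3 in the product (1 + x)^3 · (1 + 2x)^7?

Coefficient of x^3 = Σ_{j} C(3,j)·1^j·C(7,3-j)·2^(3-j) for j from 0 to 3.
= 280 + 252 + 42 + 1 = 575.

575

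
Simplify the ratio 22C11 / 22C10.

12/11

C(n,k+1)/C(n,k) = (n−k)/(k+1) = (22−10)/(10+1) = 12/11.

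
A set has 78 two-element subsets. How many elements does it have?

n(n−1)/2 = 78 ⇒ n(n−1) = 156. Since 13·12 = 156, n = 13.

13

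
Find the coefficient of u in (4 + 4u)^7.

114688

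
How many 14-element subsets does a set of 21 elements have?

C(21,14) = C(21,7) by symmetry.
C(21,7) = (21·20·19·18·17·16·15) / 7! = 586051200 / 5040 = 116280.

116280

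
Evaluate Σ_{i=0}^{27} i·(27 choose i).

1811939328

Since i·C(27,i) = 27·C(26,i−1), the sum is 27·2^26 = 27·67108864 = 1811939328.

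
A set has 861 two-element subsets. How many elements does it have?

42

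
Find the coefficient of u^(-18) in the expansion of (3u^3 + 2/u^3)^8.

General term: C(8,j)·(3u^3)^j·(2/u^3)^(8-j), with u-exponent 3j − 3(8−j) = 6j − 24.
Set 6j − 24 = -18: j = 1.
C(8,1) = 8; 3^1 = 3; 2^7 = 128.
Coefficient = 8 · 3 · 128 = 3072.

3072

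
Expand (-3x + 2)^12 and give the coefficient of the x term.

The general term is C(12,j)·(-3x)^j·(2)^(12-j); the x^1 term has j = 1.
C(12,1) = 12.
Coefficient = C(12,1) · (-3)^1 · 2^11 = 12 · (-3) · 2048 = -73728.

-73728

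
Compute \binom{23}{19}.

8855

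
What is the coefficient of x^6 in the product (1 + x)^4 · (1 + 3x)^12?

Coefficient of x^6 = Σ_{j} C(4,j)·1^j·C(12,6-j)·3^(6-j) for j from 0 to 4.
= 673596 + 769824 + 240570 + 23760 + 594 = 1708344.

1708344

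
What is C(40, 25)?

C(40,25) = C(40,15) by symmetry.
C(40,15) = (40·39·38·37·36·35·34·33·32·31·30·29·28·27·26) / 15! = 52601652673686724608000 / 1307674368000 = 40225345056.

40225345056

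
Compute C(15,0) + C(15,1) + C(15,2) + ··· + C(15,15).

Setting x = 1 in (1+x)^15 gives Σ C(15,i) = 2^15 = 32768.

32768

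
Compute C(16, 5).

4368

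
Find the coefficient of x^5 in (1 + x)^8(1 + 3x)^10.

312872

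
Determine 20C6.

C(20,6) = (20·19·18·17·16·15) / 6! = 27907200 / 720 = 38760.

38760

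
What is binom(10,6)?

C(10,6) = C(10,4) by symmetry.
C(10,4) = (10·9·8·7) / 4! = 5040 / 24 = 210.

210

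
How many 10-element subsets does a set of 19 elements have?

C(19,10) = C(19,9) by symmetry.
C(19,9) = (19·18·17·16·15·14·13·12·11) / 9! = 33522128640 / 362880 = 92378.

92378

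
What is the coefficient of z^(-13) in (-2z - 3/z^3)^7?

General term: C(7,j)·(-2z)^j·(-3/z^3)^(7-j), with z-exponent 1j − 3(7−j) = 4j − 21.
Set 4j − 21 = -13: j = 2.
C(7,2) = 21; (-2)^2 = 4; (-3)^5 = -243.
Coefficient = 21 · 4 · (-243) = -20412.

-20412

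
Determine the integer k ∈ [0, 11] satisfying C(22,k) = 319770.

C(22,k) increases on 0 ≤ k ≤ 11. C(22,7) = 170544 and C(22,8) = 319770, so k = 8.

8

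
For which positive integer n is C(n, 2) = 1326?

52

n(n−1)/2 = 1326 ⇒ n(n−1) = 2652. Since 52·51 = 2652, n = 52.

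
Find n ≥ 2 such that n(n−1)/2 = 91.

14

n(n−1)/2 = 91 ⇒ n(n−1) = 182. Since 14·13 = 182, n = 14.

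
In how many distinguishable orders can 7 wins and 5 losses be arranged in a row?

792

Choose positions for the wins: C(12,7) = 792.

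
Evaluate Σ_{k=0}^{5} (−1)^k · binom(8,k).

The partial alternating sum Σ_{k=0}^{5} (−1)^k C(8,k) = (−1)^5 C(7,5) = -21.

-21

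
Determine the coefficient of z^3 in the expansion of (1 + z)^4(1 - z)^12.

Coefficient of z^3 = Σ_{j} C(4,j)·1^j·C(12,3-j)·(-1)^(3-j) for j from 0 to 3.
= (-220) + 264 + (-72) + 4 = -24.

-24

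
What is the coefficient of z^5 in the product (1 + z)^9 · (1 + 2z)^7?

24738

Coefficient of z^5 = Σ_{j} C(9,j)·1^j·C(7,5-j)·2^(5-j) for j from 0 to 5.
= 672 + 5040 + 10080 + 7056 + 1764 + 126 = 24738.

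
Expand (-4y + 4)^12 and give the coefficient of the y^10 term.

1107296256

The general term is C(12,j)·(-4y)^j·(4)^(12-j); the y^10 term has j = 10.
C(12,10) = 66.
Coefficient = C(12,10) · (-4)^10 · 4^2 = 66 · 1048576 · 16 = 1107296256.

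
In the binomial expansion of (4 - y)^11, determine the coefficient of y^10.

44

The general term is C(11,j)·(4)^j·(-y)^(11-j); the y^10 term has j = 1.
C(11,1) = 11.
Coefficient = C(11,1) · 4^1 = 11 · 4 = 44.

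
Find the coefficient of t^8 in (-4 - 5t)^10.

The general term is C(10,j)·(-4)^j·(-5t)^(10-j); the t^8 term has j = 2.
C(10,2) = 45.
Coefficient = C(10,2) · (-4)^2 · (-5)^8 = 45 · 16 · 390625 = 281250000.

281250000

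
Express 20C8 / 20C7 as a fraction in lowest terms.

C(n,k+1)/C(n,k) = (n−k)/(k+1) = (20−7)/(7+1) = 13/8.

13/8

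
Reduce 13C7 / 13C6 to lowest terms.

1

C(n,k+1)/C(n,k) = (n−k)/(k+1) = (13−6)/(6+1) = 7/7 = 1.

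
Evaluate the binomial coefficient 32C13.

347373600

C(32,13) = (32·31·30·29·28·27·26·25·24·23·22·21·20) / 13! = 2163102632570880000 / 6227020800 = 347373600.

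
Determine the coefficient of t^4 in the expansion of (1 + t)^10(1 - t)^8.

Coefficient of t^4 = Σ_{j} C(10,j)·1^j·C(8,4-j)·(-1)^(4-j) for j from 0 to 4.
= 70 + (-560) + 1260 + (-960) + 210 = 20.

20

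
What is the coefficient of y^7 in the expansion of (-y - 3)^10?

3240

The general term is C(10,j)·(-y)^j·(-3)^(10-j); the y^7 term has j = 7.
C(10,7) = 120.
Coefficient = C(10,7) · (-1)^7 · (-3)^3 = 120 · (-1) · (-27) = 3240.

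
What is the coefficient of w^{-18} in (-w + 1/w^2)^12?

General term: C(12,j)·(-w)^j·(1/w^2)^(12-j), with w-exponent 1j − 2(12−j) = 3j − 24.
Set 3j − 24 = -18: j = 2.
C(12,2) = 66; (-1)^2 = 1; 1^10 = 1.
Coefficient = 66 · 1 · 1 = 66.

66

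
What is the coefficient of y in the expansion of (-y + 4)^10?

-2621440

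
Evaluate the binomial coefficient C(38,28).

472733756

C(38,28) = C(38,10) by symmetry.
C(38,10) = (38·37·36·35·34·33·32·31·30·29) / 10! = 1715456253772800 / 3628800 = 472733756.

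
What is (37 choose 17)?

C(37,17) = (37·36·35·34·33·32·31·30·29·28·27·26·25·24·23·22·21) / 17! = 5657339689378493276160000 / 355687428096000 = 15905368710.

15905368710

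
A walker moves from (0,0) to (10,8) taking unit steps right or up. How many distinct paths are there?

43758

Each path is a sequence of 18 steps with 10 rights: C(18,10) = 43758.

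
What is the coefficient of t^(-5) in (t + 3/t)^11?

1082565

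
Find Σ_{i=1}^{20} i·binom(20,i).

Since i·C(20,i) = 20·C(19,i−1), the sum is 20·2^19 = 20·524288 = 10485760.

10485760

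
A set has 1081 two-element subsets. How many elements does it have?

n(n−1)/2 = 1081 ⇒ n(n−1) = 2162. Since 47·46 = 2162, n = 47.

47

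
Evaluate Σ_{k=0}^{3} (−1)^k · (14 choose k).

The partial alternating sum Σ_{k=0}^{3} (−1)^k C(14,k) = (−1)^3 C(13,3) = -286.

-286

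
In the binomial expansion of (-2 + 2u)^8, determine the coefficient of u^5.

-14336

The general term is C(8,j)·(-2)^j·(2u)^(8-j); the u^5 term has j = 3.
C(8,3) = 56.
Coefficient = C(8,3) · (-2)^3 · 2^5 = 56 · (-8) · 32 = -14336.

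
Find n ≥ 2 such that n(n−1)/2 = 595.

35

n(n−1)/2 = 595 ⇒ n(n−1) = 1190. Since 35·34 = 1190, n = 35.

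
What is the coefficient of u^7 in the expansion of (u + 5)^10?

15000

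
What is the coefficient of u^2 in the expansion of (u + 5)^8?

437500

The general term is C(8,j)·(u)^j·(5)^(8-j); the u^2 term has j = 2.
C(8,2) = 28.
Coefficient = C(8,2) · 5^6 = 28 · 15625 = 437500.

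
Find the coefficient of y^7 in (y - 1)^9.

36

The general term is C(9,j)·(y)^j·(-1)^(9-j); the y^7 term has j = 7.
C(9,7) = 36.
Coefficient = C(9,7) = 36.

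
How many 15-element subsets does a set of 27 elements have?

17383860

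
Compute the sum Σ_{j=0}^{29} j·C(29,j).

Since j·C(29,j) = 29·C(28,j−1), the sum is 29·2^28 = 29·268435456 = 7784628224.

7784628224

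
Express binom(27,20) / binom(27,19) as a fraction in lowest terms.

2/5

C(n,k+1)/C(n,k) = (n−k)/(k+1) = (27−19)/(19+1) = 8/20 = 2/5.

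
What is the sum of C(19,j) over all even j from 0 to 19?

Even-j terms of row 19 sum to 2^18 = 262144.

262144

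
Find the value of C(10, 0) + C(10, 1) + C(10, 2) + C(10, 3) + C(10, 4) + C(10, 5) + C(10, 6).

1 + 10 + 45 + 120 + 210 + 252 + 210 = 848.

848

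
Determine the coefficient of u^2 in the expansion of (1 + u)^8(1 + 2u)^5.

Coefficient of u^2 = Σ_{j} C(8,j)·1^j·C(5,2-j)·2^(2-j) for j from 0 to 2.
= 40 + 80 + 28 = 148.

148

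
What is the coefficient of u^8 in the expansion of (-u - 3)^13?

-312741

The general term is C(13,j)·(-u)^j·(-3)^(13-j); the u^8 term has j = 8.
C(13,8) = 1287.
Coefficient = C(13,8) · (-3)^5 = 1287 · (-243) = -312741.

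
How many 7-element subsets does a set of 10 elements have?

120

C(10,7) = C(10,3) by symmetry.
C(10,3) = (10·9·8) / 3! = 720 / 6 = 120.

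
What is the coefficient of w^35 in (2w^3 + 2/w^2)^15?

General term: C(15,j)·(2w^3)^j·(2/w^2)^(15-j), with w-exponent 3j − 2(15−j) = 5j − 30.
Set 5j − 30 = 35: j = 13.
C(15,13) = 105; 2^13 = 8192; 2^2 = 4.
Coefficient = 105 · 8192 · 4 = 3440640.

3440640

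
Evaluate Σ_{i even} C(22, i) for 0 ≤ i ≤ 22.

2097152

Half of (1+1)^22 + (1−1)^22 gives the even-index sum: 2^21 = 2097152.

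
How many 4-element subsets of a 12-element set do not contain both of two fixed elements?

All 4-subsets: C(12,4) = 495. Those containing both fixed elements: C(10,2) = 45.
495 − 45 = 450.

450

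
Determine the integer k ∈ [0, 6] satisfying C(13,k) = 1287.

5

C(13,k) increases on 0 ≤ k ≤ 6. C(13,4) = 715 and C(13,5) = 1287, so k = 5.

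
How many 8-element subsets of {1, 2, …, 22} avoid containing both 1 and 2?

281010

All 8-subsets: C(22,8) = 319770. Those containing both fixed elements: C(20,6) = 38760.
319770 − 38760 = 281010.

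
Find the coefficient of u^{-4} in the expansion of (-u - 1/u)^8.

General term: C(8,j)·(-u)^j·(-1/u)^(8-j), with u-exponent 1j − 1(8−j) = 2j − 8.
Set 2j − 8 = -4: j = 2.
C(8,2) = 28; (-1)^2 = 1; (-1)^6 = 1.
Coefficient = 28 · 1 · 1 = 28.

28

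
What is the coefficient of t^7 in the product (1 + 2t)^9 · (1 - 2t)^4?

4608

Coefficient of t^7 = Σ_{j} C(9,j)·2^j·C(4,7-j)·(-2)^(7-j) for j from 3 to 7.
= 10752 + (-64512) + 96768 + (-43008) + 4608 = 4608.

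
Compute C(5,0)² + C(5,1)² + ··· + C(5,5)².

252

Σ C(5,r)² is the coefficient of x^5 in (1+x)^5(1+x)^5 = (1+x)^10, i.e. C(10,5) = 252.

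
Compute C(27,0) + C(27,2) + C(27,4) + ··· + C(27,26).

Even-i terms of row 27 sum to 2^26 = 67108864.

67108864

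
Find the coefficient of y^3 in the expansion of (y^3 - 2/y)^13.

-366080

General term: C(13,j)·(y^3)^j·(-2/y)^(13-j), with y-exponent 3j − 1(13−j) = 4j − 13.
Set 4j − 13 = 3: j = 4.
C(13,4) = 715; 1^4 = 1; (-2)^9 = -512.
Coefficient = 715 · 1 · (-512) = -366080.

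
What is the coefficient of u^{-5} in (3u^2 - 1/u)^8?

-24

General term: C(8,j)·(3u^2)^j·(-1/u)^(8-j), with u-exponent 2j − 1(8−j) = 3j − 8.
Set 3j − 8 = -5: j = 1.
C(8,1) = 8; 3^1 = 3; (-1)^7 = -1.
Coefficient = 8 · 3 · (-1) = -24.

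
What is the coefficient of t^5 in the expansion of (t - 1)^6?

-6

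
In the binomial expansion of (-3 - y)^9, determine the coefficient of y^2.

The general term is C(9,j)·(-3)^j·(-y)^(9-j); the y^2 term has j = 7.
C(9,7) = 36.
Coefficient = C(9,7) · (-3)^7 = 36 · (-2187) = -78732.

-78732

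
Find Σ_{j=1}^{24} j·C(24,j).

201326592

Differentiating (1+x)^24 and setting x=1: Σ j·C(24,j) = 24·2^23 = 201326592.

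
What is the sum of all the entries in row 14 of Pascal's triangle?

Setting x = 1 in (1+x)^14 gives Σ C(14,i) = 2^14 = 16384.

16384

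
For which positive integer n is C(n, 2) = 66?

n(n−1)/2 = 66 ⇒ n(n−1) = 132. Since 12·11 = 132, n = 12.

12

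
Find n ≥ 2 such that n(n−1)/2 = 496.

n(n−1)/2 = 496 ⇒ n(n−1) = 992. Since 32·31 = 992, n = 32.

32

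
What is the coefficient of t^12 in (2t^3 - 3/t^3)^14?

-249080832

General term: C(14,j)·(2t^3)^j·(-3/t^3)^(14-j), with t-exponent 3j − 3(14−j) = 6j − 42.
Set 6j − 42 = 12: j = 9.
C(14,9) = 2002; 2^9 = 512; (-3)^5 = -243.
Coefficient = 2002 · 512 · (-243) = -249080832.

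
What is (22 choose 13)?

C(22,13) = C(22,9) by symmetry.
C(22,9) = (22·21·20·19·18·17·16·15·14) / 9! = 180503769600 / 362880 = 497420.

497420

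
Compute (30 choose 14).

145422675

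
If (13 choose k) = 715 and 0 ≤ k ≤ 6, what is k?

4

C(13,k) increases on 0 ≤ k ≤ 6. C(13,3) = 286 and C(13,4) = 715, so k = 4.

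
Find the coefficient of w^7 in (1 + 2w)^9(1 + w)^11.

915078

Coefficient of w^7 = Σ_{j} C(9,j)·2^j·C(11,7-j)·1^(7-j) for j from 0 to 7.
= 330 + 8316 + 66528 + 221760 + 332640 + 221760 + 59136 + 4608 = 915078.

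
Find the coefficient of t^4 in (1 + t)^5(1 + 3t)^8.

Coefficient of t^4 = Σ_{j} C(5,j)·1^j·C(8,4-j)·3^(4-j) for j from 0 to 4.
= 5670 + 7560 + 2520 + 240 + 5 = 15995.

15995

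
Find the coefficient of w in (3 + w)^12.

The general term is C(12,j)·(3)^j·(w)^(12-j); the w^1 term has j = 11.
C(12,11) = 12.
Coefficient = C(12,11) · 3^11 = 12 · 177147 = 2125764.

2125764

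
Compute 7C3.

35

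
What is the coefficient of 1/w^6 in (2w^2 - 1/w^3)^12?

General term: C(12,j)·(2w^2)^j·(-1/w^3)^(12-j), with w-exponent 2j − 3(12−j) = 5j − 36.
Set 5j − 36 = -6: j = 6.
C(12,6) = 924; 2^6 = 64; (-1)^6 = 1.
Coefficient = 924 · 64 · 1 = 59136.

59136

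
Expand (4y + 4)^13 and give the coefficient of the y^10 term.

19193135104

The general term is C(13,j)·(4y)^j·(4)^(13-j); the y^10 term has j = 10.
C(13,10) = 286.
Coefficient = C(13,10) · 4^10 · 4^3 = 286 · 1048576 · 64 = 19193135104.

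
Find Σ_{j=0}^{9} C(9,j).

512

Setting x = 1 in (1+x)^9 gives Σ C(9,j) = 2^9 = 512.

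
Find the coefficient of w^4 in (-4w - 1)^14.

The general term is C(14,j)·(-4w)^j·(-1)^(14-j); the w^4 term has j = 4.
C(14,4) = 1001.
Coefficient = C(14,4) · (-4)^4 = 1001 · 256 = 256256.

256256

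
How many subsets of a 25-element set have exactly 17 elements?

1081575

Choose the 17 positions: C(25,17) = 1081575.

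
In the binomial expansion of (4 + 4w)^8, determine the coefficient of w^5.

The general term is C(8,j)·(4)^j·(4w)^(8-j); the w^5 term has j = 3.
C(8,3) = 56.
Coefficient = C(8,3) · 4^3 · 4^5 = 56 · 64 · 1024 = 3670016.

3670016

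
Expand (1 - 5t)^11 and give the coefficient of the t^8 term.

64453125

The general term is C(11,j)·(1)^j·(-5t)^(11-j); the t^8 term has j = 3.
C(11,3) = 165.
Coefficient = C(11,3) · (-5)^8 = 165 · 390625 = 64453125.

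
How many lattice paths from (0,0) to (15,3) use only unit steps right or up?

Each path is a sequence of 18 steps with 15 rights: C(18,15) = 816.

816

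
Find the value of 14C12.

91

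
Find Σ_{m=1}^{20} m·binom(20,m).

Since m·C(20,m) = 20·C(19,m−1), the sum is 20·2^19 = 20·524288 = 10485760.

10485760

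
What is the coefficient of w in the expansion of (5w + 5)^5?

15625

The general term is C(5,j)·(5w)^j·(5)^(5-j); the w^1 term has j = 1.
C(5,1) = 5.
Coefficient = C(5,1) · 5^1 · 5^4 = 5 · 5 · 625 = 15625.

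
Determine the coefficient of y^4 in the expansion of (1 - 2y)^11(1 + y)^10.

-450

Coefficient of y^4 = Σ_{j} C(11,j)·(-2)^j·C(10,4-j)·1^(4-j) for j from 0 to 4.
= 210 + (-2640) + 9900 + (-13200) + 5280 = -450.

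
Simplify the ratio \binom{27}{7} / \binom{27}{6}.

3

C(n,k+1)/C(n,k) = (n−k)/(k+1) = (27−6)/(6+1) = 21/7 = 3.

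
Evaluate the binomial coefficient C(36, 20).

C(36,20) = C(36,16) by symmetry.
C(36,16) = (36·35·34·33·32·31·30·29·28·27·26·25·24·23·22·21) / 16! = 152901072685905223680000 / 20922789888000 = 7307872110.

7307872110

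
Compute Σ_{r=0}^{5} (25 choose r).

1 + 25 + 300 + 2300 + 12650 + 53130 = 68406.

68406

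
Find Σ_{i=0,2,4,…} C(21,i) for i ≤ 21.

Even-i terms of row 21 sum to 2^20 = 1048576.

1048576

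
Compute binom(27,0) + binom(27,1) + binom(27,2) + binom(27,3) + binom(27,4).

20854

1 + 27 + 351 + 2925 + 17550 = 20854.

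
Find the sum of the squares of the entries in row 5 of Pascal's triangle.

252

Σ C(5,i)² is the coefficient of x^5 in (1+x)^5(1+x)^5 = (1+x)^10, i.e. C(10,5) = 252.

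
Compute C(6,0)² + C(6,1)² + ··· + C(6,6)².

924

By Vandermonde's identity, Σ C(6,k)² = C(12,6) = 924.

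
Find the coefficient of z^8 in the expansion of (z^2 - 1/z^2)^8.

General term: C(8,j)·(z^2)^j·(-1/z^2)^(8-j), with z-exponent 2j − 2(8−j) = 4j − 16.
Set 4j − 16 = 8: j = 6.
C(8,6) = 28; 1^6 = 1; (-1)^2 = 1.
Coefficient = 28 · 1 · 1 = 28.

28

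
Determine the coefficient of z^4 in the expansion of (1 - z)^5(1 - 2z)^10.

10165

Coefficient of z^4 = Σ_{j} C(5,j)·(-1)^j·C(10,4-j)·(-2)^(4-j) for j from 0 to 4.
= 3360 + 4800 + 1800 + 200 + 5 = 10165.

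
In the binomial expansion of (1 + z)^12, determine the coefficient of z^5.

792

The general term is C(12,j)·(1)^j·(z)^(12-j); the z^5 term has j = 7.
C(12,7) = 792.
Coefficient = C(12,7) = 792.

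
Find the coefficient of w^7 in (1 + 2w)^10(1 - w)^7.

2983

Coefficient of w^7 = Σ_{j} C(10,j)·2^j·C(7,7-j)·(-1)^(7-j) for j from 0 to 7.
= (-1) + 140 + (-3780) + 33600 + (-117600) + 169344 + (-94080) + 15360 = 2983.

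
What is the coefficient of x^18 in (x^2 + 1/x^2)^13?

General term: C(13,j)·(x^2)^j·(1/x^2)^(13-j), with x-exponent 2j − 2(13−j) = 4j − 26.
Set 4j − 26 = 18: j = 11.
C(13,11) = 78; 1^11 = 1; 1^2 = 1.
Coefficient = 78 · 1 · 1 = 78.

78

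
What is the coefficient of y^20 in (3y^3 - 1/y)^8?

-17496

General term: C(8,j)·(3y^3)^j·(-1/y)^(8-j), with y-exponent 3j − 1(8−j) = 4j − 8.
Set 4j − 8 = 20: j = 7.
C(8,7) = 8; 3^7 = 2187; (-1)^1 = -1.
Coefficient = 8 · 2187 · (-1) = -17496.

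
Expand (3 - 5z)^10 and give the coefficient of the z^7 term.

-253125000

The general term is C(10,j)·(3)^j·(-5z)^(10-j); the z^7 term has j = 3.
C(10,3) = 120.
Coefficient = C(10,3) · 3^3 · (-5)^7 = 120 · 27 · (-78125) = -253125000.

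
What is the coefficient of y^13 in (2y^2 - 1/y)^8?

General term: C(8,j)·(2y^2)^j·(-1/y)^(8-j), with y-exponent 2j − 1(8−j) = 3j − 8.
Set 3j − 8 = 13: j = 7.
C(8,7) = 8; 2^7 = 128; (-1)^1 = -1.
Coefficient = 8 · 128 · (-1) = -1024.

-1024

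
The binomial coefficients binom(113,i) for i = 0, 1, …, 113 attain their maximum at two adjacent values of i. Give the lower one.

For odd n = 113, C(113,i) peaks at i = (n−1)/2 and (n+1)/2; the lower is 56.

56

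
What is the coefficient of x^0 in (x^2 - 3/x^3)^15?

3648645

General term: C(15,j)·(x^2)^j·(-3/x^3)^(15-j), with x-exponent 2j − 3(15−j) = 5j − 45.
Set 5j − 45 = 0: j = 9.
C(15,9) = 5005; 1^9 = 1; (-3)^6 = 729.
Coefficient = 5005 · 1 · 729 = 3648645.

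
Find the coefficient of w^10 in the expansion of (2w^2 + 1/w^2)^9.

General term: C(9,j)·(2w^2)^j·(1/w^2)^(9-j), with w-exponent 2j − 2(9−j) = 4j − 18.
Set 4j − 18 = 10: j = 7.
C(9,7) = 36; 2^7 = 128; 1^2 = 1.
Coefficient = 36 · 128 · 1 = 4608.

4608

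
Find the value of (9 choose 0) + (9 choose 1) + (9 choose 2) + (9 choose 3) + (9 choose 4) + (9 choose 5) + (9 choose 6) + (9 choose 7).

1 + 9 + 36 + 84 + 126 + 126 + 84 + 36 = 502.

502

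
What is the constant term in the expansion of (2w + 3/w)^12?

43110144

General term: C(12,j)·(2w)^j·(3/w)^(12-j), with w-exponent 1j − 1(12−j) = 2j − 12.
Set 2j − 12 = 0: j = 6.
C(12,6) = 924; 2^6 = 64; 3^6 = 729.
Coefficient = 924 · 64 · 729 = 43110144.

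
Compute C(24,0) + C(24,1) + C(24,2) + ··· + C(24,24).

16777216

Setting x = 1 in (1+x)^24 gives Σ C(24,j) = 2^24 = 16777216.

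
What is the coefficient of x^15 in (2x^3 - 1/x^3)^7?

-448

General term: C(7,j)·(2x^3)^j·(-1/x^3)^(7-j), with x-exponent 3j − 3(7−j) = 6j − 21.
Set 6j − 21 = 15: j = 6.
C(7,6) = 7; 2^6 = 64; (-1)^1 = -1.
Coefficient = 7 · 64 · (-1) = -448.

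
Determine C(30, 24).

593775

C(30,24) = C(30,6) by symmetry.
C(30,6) = (30·29·28·27·26·25) / 6! = 427518000 / 720 = 593775.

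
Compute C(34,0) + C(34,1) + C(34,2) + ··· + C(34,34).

17179869184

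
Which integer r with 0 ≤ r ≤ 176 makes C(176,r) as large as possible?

88

C(176,r) is maximized at r = 176/2 = 88.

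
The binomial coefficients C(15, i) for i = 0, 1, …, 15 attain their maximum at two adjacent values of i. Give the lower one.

7

For odd n = 15, C(15,i) peaks at i = (n−1)/2 and (n+1)/2; the lower is 7.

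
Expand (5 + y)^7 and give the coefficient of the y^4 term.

4375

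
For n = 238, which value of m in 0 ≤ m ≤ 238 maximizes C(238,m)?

C(238,m) is maximized at m = 238/2 = 119.

119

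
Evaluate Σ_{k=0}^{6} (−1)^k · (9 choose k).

The partial alternating sum Σ_{k=0}^{6} (−1)^k C(9,k) = (−1)^6 C(8,6) = 28.

28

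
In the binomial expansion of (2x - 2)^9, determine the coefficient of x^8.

-4608

The general term is C(9,j)·(2x)^j·(-2)^(9-j); the x^8 term has j = 8.
C(9,8) = 9.
Coefficient = C(9,8) · 2^8 · (-2)^1 = 9 · 256 · (-2) = -4608.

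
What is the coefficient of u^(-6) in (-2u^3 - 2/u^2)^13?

General term: C(13,j)·(-2u^3)^j·(-2/u^2)^(13-j), with u-exponent 3j − 2(13−j) = 5j − 26.
Set 5j − 26 = -6: j = 4.
C(13,4) = 715; (-2)^4 = 16; (-2)^9 = -512.
Coefficient = 715 · 16 · (-512) = -5857280.

-5857280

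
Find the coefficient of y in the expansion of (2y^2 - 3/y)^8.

General term: C(8,j)·(2y^2)^j·(-3/y)^(8-j), with y-exponent 2j − 1(8−j) = 3j − 8.
Set 3j − 8 = 1: j = 3.
C(8,3) = 56; 2^3 = 8; (-3)^5 = -243.
Coefficient = 56 · 8 · (-243) = -108864.

-108864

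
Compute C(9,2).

36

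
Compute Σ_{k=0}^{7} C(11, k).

1 + 11 + 55 + 165 + 330 + 462 + 462 + 330 = 1816.

1816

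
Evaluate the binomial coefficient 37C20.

15905368710

C(37,20) = C(37,17) by symmetry.
C(37,17) = (37·36·35·34·33·32·31·30·29·28·27·26·25·24·23·22·21) / 17! = 5657339689378493276160000 / 355687428096000 = 15905368710.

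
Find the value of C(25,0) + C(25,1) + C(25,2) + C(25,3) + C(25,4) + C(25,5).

1 + 25 + 300 + 2300 + 12650 + 53130 = 68406.

68406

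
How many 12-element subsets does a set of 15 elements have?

455

C(15,12) = C(15,3) by symmetry.
C(15,3) = (15·14·13) / 3! = 2730 / 6 = 455.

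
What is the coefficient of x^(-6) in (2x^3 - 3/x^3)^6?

4860

General term: C(6,j)·(2x^3)^j·(-3/x^3)^(6-j), with x-exponent 3j − 3(6−j) = 6j − 18.
Set 6j − 18 = -6: j = 2.
C(6,2) = 15; 2^2 = 4; (-3)^4 = 81.
Coefficient = 15 · 4 · 81 = 4860.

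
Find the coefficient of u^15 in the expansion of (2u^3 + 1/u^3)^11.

General term: C(11,j)·(2u^3)^j·(1/u^3)^(11-j), with u-exponent 3j − 3(11−j) = 6j − 33.
Set 6j − 33 = 15: j = 8.
C(11,8) = 165; 2^8 = 256; 1^3 = 1.
Coefficient = 165 · 256 · 1 = 42240.

42240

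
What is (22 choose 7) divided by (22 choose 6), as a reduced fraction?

16/7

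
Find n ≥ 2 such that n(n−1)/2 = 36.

9

n(n−1)/2 = 36 ⇒ n(n−1) = 72. Since 9·8 = 72, n = 9.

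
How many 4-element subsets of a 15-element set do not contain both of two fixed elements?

1287

All 4-subsets: C(15,4) = 1365. Those containing both fixed elements: C(13,2) = 78.
1365 − 78 = 1287.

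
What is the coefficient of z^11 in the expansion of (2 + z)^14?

The general term is C(14,j)·(2)^j·(z)^(14-j); the z^11 term has j = 3.
C(14,3) = 364.
Coefficient = C(14,3) · 2^3 = 364 · 8 = 2912.

2912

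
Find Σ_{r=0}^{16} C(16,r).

65536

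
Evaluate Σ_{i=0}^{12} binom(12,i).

4096

The entries of row 12 sum to 2^12 = 4096.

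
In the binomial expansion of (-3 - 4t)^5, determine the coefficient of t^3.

The general term is C(5,j)·(-3)^j·(-4t)^(5-j); the t^3 term has j = 2.
C(5,2) = 10.
Coefficient = C(5,2) · (-3)^2 · (-4)^3 = 10 · 9 · (-64) = -5760.

-5760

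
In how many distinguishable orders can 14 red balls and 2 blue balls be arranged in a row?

Choose positions for the red balls: C(16,14) = 120.

120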